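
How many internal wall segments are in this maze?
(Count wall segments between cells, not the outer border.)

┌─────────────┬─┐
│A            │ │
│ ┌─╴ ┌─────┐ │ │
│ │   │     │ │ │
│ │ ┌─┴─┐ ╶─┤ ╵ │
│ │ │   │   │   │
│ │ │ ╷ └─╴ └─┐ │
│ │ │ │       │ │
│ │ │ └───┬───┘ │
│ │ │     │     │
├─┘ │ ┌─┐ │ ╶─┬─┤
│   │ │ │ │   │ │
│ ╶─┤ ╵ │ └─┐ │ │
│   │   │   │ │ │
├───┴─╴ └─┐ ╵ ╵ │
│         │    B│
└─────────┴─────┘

Counting internal wall segments:
Total internal walls: 49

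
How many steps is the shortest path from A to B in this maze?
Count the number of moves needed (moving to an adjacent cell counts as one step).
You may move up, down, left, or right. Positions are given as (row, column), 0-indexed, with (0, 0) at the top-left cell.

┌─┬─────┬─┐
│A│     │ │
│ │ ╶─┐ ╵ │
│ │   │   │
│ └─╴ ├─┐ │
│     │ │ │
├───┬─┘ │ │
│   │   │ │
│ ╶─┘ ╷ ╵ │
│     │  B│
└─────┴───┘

Using BFS to find shortest path:
Start: (0, 0), End: (4, 4)
Path found:
(0,0) → (1,0) → (2,0) → (2,1) → (2,2) → (1,2) → (1,1) → (0,1) → (0,2) → (0,3) → (1,3) → (1,4) → (2,4) → (3,4) → (4,4)
Number of steps: 14

Solution:

┌─┬─────┬─┐
│A│↱ → ↓│ │
│ │ ╶─┐ ╵ │
│↓│↑ ↰│↳ ↓│
│ └─╴ ├─┐ │
│↳ → ↑│ │↓│
├───┬─┘ │ │
│   │   │↓│
│ ╶─┘ ╷ ╵ │
│     │  B│
└─────┴───┘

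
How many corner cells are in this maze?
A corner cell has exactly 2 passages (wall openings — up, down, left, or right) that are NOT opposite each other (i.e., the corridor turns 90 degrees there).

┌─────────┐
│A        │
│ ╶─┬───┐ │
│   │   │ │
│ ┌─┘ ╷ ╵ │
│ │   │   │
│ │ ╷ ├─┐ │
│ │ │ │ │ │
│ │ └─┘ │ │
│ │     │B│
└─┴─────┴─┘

Counting corner cells (2 non-opposite passages):
Total corners: 8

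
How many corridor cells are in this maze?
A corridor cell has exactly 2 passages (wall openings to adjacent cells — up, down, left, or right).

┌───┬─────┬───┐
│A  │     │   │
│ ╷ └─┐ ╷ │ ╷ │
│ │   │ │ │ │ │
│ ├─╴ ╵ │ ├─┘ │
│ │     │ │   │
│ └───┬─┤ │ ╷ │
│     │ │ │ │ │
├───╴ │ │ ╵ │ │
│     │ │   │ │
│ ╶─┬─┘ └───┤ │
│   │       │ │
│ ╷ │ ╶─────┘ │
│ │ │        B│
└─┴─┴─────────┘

Counting cells with exactly 2 passages:
Total corridor cells: 37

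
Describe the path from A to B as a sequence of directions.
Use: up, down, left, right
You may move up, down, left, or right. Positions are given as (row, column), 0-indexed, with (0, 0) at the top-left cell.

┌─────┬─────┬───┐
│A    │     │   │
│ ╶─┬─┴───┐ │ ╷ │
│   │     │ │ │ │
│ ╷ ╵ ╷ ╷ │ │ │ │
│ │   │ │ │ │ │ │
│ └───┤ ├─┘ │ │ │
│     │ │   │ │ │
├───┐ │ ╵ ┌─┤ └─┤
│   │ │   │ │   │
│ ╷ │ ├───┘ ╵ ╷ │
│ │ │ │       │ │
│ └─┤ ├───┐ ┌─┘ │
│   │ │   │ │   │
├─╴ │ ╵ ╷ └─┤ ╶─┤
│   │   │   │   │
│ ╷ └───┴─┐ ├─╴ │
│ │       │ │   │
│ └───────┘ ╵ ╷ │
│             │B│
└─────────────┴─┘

Finding the path and converting it to directions:
Path through cells: (0,0) → (1,0) → (2,0) → (3,0) → (3,1) → (3,2) → (4,2) → (5,2) → (6,2) → (7,2) → (7,3) → (6,3) → (6,4) → (7,4) → (7,5) → (8,5) → (9,5) → (9,6) → (8,6) → (8,7) → (9,7)
Directions: down, down, down, right, right, down, down, down, down, right, up, right, down, right, down, down, right, up, right, down

Solution:

┌─────┬─────┬───┐
│A    │     │   │
│ ╶─┬─┴───┐ │ ╷ │
│↓  │     │ │ │ │
│ ╷ ╵ ╷ ╷ │ │ │ │
│↓│   │ │ │ │ │ │
│ └───┤ ├─┘ │ │ │
│↳ → ↓│ │   │ │ │
├───┐ │ ╵ ┌─┤ └─┤
│   │↓│   │ │   │
│ ╷ │ ├───┘ ╵ ╷ │
│ │ │↓│       │ │
│ └─┤ ├───┐ ┌─┘ │
│   │↓│↱ ↓│ │   │
├─╴ │ ╵ ╷ └─┤ ╶─┤
│   │↳ ↑│↳ ↓│   │
│ ╷ └───┴─┐ ├─╴ │
│ │       │↓│↱ ↓│
│ └───────┘ ╵ ╷ │
│          ↳ ↑│B│
└─────────────┴─┘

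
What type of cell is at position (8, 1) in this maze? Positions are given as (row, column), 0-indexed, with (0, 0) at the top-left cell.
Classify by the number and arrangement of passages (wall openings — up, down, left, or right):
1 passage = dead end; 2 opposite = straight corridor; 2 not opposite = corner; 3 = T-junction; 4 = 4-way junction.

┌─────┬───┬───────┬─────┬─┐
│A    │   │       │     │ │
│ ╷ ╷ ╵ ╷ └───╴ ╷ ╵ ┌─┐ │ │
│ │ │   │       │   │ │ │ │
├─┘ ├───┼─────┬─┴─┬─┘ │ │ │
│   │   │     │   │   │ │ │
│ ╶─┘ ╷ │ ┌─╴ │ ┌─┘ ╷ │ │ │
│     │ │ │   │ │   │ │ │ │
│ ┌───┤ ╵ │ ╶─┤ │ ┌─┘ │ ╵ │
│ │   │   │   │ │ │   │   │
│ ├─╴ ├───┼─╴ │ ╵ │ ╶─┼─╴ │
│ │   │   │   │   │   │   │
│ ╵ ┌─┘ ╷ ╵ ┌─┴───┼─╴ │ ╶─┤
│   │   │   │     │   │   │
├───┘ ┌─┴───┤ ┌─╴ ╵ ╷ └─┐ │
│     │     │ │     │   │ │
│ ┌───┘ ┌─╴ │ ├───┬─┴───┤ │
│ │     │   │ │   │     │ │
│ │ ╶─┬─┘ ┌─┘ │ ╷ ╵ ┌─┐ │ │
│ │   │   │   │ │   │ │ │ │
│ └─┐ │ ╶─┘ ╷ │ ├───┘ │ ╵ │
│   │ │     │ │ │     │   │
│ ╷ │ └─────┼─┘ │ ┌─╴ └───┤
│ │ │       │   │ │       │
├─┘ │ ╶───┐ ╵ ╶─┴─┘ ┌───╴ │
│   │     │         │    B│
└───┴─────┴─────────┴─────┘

Checking cell at (8, 1):
Number of passages: 2
Cell type: corner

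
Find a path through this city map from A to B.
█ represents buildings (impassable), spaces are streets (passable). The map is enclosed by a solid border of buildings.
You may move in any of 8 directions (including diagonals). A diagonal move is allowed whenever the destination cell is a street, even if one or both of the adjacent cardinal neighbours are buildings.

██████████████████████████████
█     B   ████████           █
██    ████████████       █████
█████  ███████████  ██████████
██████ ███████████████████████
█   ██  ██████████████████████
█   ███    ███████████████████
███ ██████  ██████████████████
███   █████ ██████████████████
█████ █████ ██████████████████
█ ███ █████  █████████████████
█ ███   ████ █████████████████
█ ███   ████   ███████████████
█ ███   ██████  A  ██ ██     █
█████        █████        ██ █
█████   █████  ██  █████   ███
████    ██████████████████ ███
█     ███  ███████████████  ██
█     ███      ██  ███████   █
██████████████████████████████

Finding the shortest path from A to B:
Movement: 8-directional
Path length: 15 steps
Directions: left → left → up-left → up-left → up → up-left → up → up-left → up-left → left → up-left → up-left → up → up-left → up-right

Solution:

██████████████████████████████
█     B   ████████           █
██   ↗████████████       █████
█████ ↖███████████  ██████████
██████↑███████████████████████
█   ██ ↖██████████████████████
█   ███ ↖← ███████████████████
███ ██████↖ ██████████████████
███   █████↖██████████████████
█████ █████↑██████████████████
█ ███ █████ ↖█████████████████
█ ███   ████↑█████████████████
█ ███   ████ ↖ ███████████████
█ ███   ██████↖←A  ██ ██     █
█████        █████        ██ █
█████   █████  ██  █████   ███
████    ██████████████████ ███
█     ███  ███████████████  ██
█     ███      ██  ███████   █
██████████████████████████████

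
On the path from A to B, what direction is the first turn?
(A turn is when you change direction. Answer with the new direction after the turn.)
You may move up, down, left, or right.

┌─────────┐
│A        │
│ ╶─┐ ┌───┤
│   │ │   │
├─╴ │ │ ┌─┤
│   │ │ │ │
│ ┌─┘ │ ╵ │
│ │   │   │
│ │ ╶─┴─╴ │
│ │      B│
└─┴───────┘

Directions: right, right, down, down, down, left, down, right, right, right
First turn direction: down

Solution:

┌─────────┐
│A → ↓    │
│ ╶─┐ ┌───┤
│   │↓│   │
├─╴ │ │ ┌─┤
│   │↓│ │ │
│ ┌─┘ │ ╵ │
│ │↓ ↲│   │
│ │ ╶─┴─╴ │
│ │↳ → → B│
└─┴───────┘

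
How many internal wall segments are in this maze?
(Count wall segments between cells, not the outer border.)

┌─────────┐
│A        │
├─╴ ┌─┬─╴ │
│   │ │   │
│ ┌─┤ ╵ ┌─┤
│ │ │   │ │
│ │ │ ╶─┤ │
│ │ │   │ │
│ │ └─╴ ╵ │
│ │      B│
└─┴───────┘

Counting internal wall segments:
Total internal walls: 16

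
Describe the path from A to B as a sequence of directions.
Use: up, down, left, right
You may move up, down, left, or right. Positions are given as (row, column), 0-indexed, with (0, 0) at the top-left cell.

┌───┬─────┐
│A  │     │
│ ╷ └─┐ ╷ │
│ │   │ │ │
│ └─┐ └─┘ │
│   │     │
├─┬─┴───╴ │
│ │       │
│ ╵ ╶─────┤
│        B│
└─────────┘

Finding the path and converting it to directions:
Path through cells: (0,0) → (0,1) → (1,1) → (1,2) → (2,2) → (2,3) → (2,4) → (3,4) → (3,3) → (3,2) → (3,1) → (4,1) → (4,2) → (4,3) → (4,4)
Directions: right, down, right, down, right, right, down, left, left, left, down, right, right, right

Solution:

┌───┬─────┐
│A ↓│     │
│ ╷ └─┐ ╷ │
│ │↳ ↓│ │ │
│ └─┐ └─┘ │
│   │↳ → ↓│
├─┬─┴───╴ │
│ │↓ ← ← ↲│
│ ╵ ╶─────┤
│  ↳ → → B│
└─────────┘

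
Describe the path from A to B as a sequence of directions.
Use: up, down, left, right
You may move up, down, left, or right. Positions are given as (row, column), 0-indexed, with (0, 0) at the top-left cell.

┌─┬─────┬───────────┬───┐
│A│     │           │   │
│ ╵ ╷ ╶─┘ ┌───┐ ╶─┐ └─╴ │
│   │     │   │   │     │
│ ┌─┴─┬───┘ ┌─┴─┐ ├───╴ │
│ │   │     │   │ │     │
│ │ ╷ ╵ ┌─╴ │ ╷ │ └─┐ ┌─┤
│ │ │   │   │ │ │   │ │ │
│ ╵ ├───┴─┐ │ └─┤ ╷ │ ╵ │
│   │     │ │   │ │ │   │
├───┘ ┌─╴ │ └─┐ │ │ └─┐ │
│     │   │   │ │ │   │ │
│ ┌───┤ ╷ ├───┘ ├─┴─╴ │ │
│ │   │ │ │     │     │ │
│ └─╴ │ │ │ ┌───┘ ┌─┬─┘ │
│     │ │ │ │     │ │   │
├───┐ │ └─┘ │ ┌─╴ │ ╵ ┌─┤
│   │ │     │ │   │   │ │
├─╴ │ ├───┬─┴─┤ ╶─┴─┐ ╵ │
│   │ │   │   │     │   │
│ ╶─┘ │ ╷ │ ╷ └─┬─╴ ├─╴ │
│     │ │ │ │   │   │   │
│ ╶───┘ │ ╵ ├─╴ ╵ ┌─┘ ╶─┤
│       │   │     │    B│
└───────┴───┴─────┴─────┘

Finding the path and converting it to directions:
Path through cells: (0,0) → (1,0) → (1,1) → (0,1) → (0,2) → (1,2) → (1,3) → (1,4) → (0,4) → (0,5) → (0,6) → (0,7) → (0,8) → (0,9) → (1,9) → (1,10) → (1,11) → (2,11) → (2,10) → (3,10) → (4,10) → (4,11) → (5,11) → (6,11) → (7,11) → (7,10) → (8,10) → (9,10) → (9,11) → (10,11) → (10,10) → (11,10) → (11,11)
Directions: down, right, up, right, down, right, right, up, right, right, right, right, right, down, right, right, down, left, down, down, right, down, down, down, left, down, down, right, down, left, down, right

Solution:

┌─┬─────┬───────────┬───┐
│A│↱ ↓  │↱ → → → → ↓│   │
│ ╵ ╷ ╶─┘ ┌───┐ ╶─┐ └─╴ │
│↳ ↑│↳ → ↑│   │   │↳ → ↓│
│ ┌─┴─┬───┘ ┌─┴─┐ ├───╴ │
│ │   │     │   │ │  ↓ ↲│
│ │ ╷ ╵ ┌─╴ │ ╷ │ └─┐ ┌─┤
│ │ │   │   │ │ │   │↓│ │
│ ╵ ├───┴─┐ │ └─┤ ╷ │ ╵ │
│   │     │ │   │ │ │↳ ↓│
├───┘ ┌─╴ │ └─┐ │ │ └─┐ │
│     │   │   │ │ │   │↓│
│ ┌───┤ ╷ ├───┘ ├─┴─╴ │ │
│ │   │ │ │     │     │↓│
│ └─╴ │ │ │ ┌───┘ ┌─┬─┘ │
│     │ │ │ │     │ │↓ ↲│
├───┐ │ └─┘ │ ┌─╴ │ ╵ ┌─┤
│   │ │     │ │   │  ↓│ │
├─╴ │ ├───┬─┴─┤ ╶─┴─┐ ╵ │
│   │ │   │   │     │↳ ↓│
│ ╶─┘ │ ╷ │ ╷ └─┬─╴ ├─╴ │
│     │ │ │ │   │   │↓ ↲│
│ ╶───┘ │ ╵ ├─╴ ╵ ┌─┘ ╶─┤
│       │   │     │  ↳ B│
└───────┴───┴─────┴─────┘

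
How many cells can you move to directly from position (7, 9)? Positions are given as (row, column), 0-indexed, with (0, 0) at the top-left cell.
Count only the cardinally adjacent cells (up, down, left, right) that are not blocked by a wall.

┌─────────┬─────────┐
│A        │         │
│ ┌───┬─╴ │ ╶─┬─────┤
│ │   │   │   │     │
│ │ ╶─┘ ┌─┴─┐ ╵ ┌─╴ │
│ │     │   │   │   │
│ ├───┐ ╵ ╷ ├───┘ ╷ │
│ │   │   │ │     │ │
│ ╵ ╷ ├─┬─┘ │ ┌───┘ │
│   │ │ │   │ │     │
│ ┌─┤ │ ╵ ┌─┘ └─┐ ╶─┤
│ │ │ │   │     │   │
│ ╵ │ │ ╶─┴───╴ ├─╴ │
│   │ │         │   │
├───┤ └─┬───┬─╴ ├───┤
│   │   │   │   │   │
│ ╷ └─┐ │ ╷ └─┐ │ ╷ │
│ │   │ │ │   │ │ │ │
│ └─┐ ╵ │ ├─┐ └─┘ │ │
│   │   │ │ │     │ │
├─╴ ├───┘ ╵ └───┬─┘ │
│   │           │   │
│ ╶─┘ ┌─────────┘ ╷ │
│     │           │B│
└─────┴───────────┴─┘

Checking passable neighbors of (7, 9):
Neighbors: (8, 9), (7, 8)
Count: 2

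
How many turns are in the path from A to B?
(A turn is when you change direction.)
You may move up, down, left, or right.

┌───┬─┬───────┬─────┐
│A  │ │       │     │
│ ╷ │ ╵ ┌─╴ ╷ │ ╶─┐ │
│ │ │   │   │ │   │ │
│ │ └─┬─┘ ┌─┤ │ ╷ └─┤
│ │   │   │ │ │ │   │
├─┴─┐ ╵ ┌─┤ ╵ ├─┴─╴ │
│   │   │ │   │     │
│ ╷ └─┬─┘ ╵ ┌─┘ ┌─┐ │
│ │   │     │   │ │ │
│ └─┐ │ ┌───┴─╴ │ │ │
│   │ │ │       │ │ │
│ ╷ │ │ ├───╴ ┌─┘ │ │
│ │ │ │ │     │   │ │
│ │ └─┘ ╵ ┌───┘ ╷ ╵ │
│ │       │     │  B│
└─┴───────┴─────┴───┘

Directions: right, down, down, right, down, right, up, right, up, right, up, right, down, down, down, left, down, left, left, down, down, down, right, up, right, right, up, right, up, up, right, right, down, down, down, down
Number of turns: 23

Solution:

┌───┬─┬───────┬─────┐
│A ↓│ │    ↱ ↓│     │
│ ╷ │ ╵ ┌─╴ ╷ │ ╶─┐ │
│ │↓│   │↱ ↑│↓│   │ │
│ │ └─┬─┘ ┌─┤ │ ╷ └─┤
│ │↳ ↓│↱ ↑│ │↓│ │   │
├─┴─┐ ╵ ┌─┤ ╵ ├─┴─╴ │
│   │↳ ↑│ │↓ ↲│↱ → ↓│
│ ╷ └─┬─┘ ╵ ┌─┘ ┌─┐ │
│ │   │↓ ← ↲│  ↑│ │↓│
│ └─┐ │ ┌───┴─╴ │ │ │
│   │ │↓│    ↱ ↑│ │↓│
│ ╷ │ │ ├───╴ ┌─┘ │ │
│ │ │ │↓│↱ → ↑│   │↓│
│ │ └─┘ ╵ ┌───┘ ╷ ╵ │
│ │    ↳ ↑│     │  B│
└─┴───────┴─────┴───┘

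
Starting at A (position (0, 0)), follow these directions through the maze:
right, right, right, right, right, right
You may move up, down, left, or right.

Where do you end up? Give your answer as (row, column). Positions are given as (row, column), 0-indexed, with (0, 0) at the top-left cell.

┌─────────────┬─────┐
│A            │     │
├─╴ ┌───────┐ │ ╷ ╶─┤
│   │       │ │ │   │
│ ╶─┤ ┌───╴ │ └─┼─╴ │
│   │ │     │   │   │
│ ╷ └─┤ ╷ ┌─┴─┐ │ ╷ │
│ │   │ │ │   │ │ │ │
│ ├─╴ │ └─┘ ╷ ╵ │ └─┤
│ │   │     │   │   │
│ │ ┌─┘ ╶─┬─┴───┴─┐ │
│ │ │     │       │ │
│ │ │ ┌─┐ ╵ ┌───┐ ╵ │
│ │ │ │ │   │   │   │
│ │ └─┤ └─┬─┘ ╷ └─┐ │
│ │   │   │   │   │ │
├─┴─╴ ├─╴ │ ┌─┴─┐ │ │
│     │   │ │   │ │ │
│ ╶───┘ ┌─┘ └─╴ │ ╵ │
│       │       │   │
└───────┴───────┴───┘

Following directions step by step:
Start: (0, 0)
  right: (0, 0) → (0, 1)
  right: (0, 1) → (0, 2)
  right: (0, 2) → (0, 3)
  right: (0, 3) → (0, 4)
  right: (0, 4) → (0, 5)
  right: (0, 5) → (0, 6)
Final position: (0, 6)

Path taken:

┌─────────────┬─────┐
│A → → → → → B│     │
├─╴ ┌───────┐ │ ╷ ╶─┤
│   │       │ │ │   │
│ ╶─┤ ┌───╴ │ └─┼─╴ │
│   │ │     │   │   │
│ ╷ └─┤ ╷ ┌─┴─┐ │ ╷ │
│ │   │ │ │   │ │ │ │
│ ├─╴ │ └─┘ ╷ ╵ │ └─┤
│ │   │     │   │   │
│ │ ┌─┘ ╶─┬─┴───┴─┐ │
│ │ │     │       │ │
│ │ │ ┌─┐ ╵ ┌───┐ ╵ │
│ │ │ │ │   │   │   │
│ │ └─┤ └─┬─┘ ╷ └─┐ │
│ │   │   │   │   │ │
├─┴─╴ ├─╴ │ ┌─┴─┐ │ │
│     │   │ │   │ │ │
│ ╶───┘ ┌─┘ └─╴ │ ╵ │
│       │       │   │
└───────┴───────┴───┘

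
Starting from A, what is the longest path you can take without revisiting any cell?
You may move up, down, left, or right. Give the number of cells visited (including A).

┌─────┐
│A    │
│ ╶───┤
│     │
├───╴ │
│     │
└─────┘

Finding longest simple path using DFS:
Start: (0, 0)
Longest path visits 7 cells
Path: A → down → right → right → down → left → left

Solution:

┌─────┐
│A    │
│ ╶───┤
│↳ → ↓│
├───╴ │
│B ← ↲│
└─────┘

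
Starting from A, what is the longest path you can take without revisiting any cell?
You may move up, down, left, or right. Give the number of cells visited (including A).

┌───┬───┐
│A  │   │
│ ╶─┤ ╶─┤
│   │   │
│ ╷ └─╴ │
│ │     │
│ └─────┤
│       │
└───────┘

Finding longest simple path using DFS:
Start: (0, 0)
Longest path visits 10 cells
Path: A → down → right → down → right → right → up → left → up → right

Solution:

┌───┬───┐
│A  │↱ B│
│ ╶─┤ ╶─┤
│↳ ↓│↑ ↰│
│ ╷ └─╴ │
│ │↳ → ↑│
│ └─────┤
│       │
└───────┘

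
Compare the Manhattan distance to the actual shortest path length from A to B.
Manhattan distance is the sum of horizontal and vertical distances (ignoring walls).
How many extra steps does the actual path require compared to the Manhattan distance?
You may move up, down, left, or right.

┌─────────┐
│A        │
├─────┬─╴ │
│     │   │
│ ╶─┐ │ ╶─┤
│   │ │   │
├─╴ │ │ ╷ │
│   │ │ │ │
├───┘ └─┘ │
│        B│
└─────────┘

Manhattan distance: |4 - 0| + |4 - 0| = 8
Actual path length: 10
Extra steps: 10 - 8 = 2

Solution:

┌─────────┐
│A → → → ↓│
├─────┬─╴ │
│     │↓ ↲│
│ ╶─┐ │ ╶─┤
│   │ │↳ ↓│
├─╴ │ │ ╷ │
│   │ │ │↓│
├───┘ └─┘ │
│        B│
└─────────┘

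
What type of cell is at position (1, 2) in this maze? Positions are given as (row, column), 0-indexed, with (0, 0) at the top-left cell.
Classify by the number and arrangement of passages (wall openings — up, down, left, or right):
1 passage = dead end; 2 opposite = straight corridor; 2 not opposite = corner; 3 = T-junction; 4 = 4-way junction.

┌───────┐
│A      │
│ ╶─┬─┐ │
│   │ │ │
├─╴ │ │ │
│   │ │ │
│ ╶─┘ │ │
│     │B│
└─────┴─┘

Checking cell at (1, 2):
Number of passages: 1
Cell type: dead end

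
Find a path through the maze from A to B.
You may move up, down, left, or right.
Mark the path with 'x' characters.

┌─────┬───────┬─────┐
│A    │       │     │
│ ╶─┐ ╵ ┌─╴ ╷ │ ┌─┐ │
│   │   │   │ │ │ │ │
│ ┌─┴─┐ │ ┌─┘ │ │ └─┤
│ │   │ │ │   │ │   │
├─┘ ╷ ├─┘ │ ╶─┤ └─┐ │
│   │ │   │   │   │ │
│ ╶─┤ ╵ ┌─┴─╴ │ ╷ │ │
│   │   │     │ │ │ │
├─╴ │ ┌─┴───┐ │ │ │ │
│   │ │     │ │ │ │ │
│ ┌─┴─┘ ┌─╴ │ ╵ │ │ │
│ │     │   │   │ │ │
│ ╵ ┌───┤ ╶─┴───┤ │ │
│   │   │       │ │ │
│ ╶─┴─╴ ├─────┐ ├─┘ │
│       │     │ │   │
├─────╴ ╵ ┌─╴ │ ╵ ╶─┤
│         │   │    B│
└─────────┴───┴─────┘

Finding the shortest path through the maze:
Path length: 42 steps
Directions: right → right → down → right → up → right → right → down → left → down → down → left → down → left → up → up → left → down → left → down → right → down → left → down → down → right → up → right → right → up → right → right → down → left → down → right → right → right → down → down → right → right

Solution:

┌─────┬───────┬─────┐
│A x x│x x x  │     │
│ ╶─┐ ╵ ┌─╴ ╷ │ ┌─┐ │
│   │x x│x x│ │ │ │ │
│ ┌─┴─┐ │ ┌─┘ │ │ └─┤
│ │x x│ │x│   │ │   │
├─┘ ╷ ├─┘ │ ╶─┤ └─┐ │
│x x│x│x x│   │   │ │
│ ╶─┤ ╵ ┌─┴─╴ │ ╷ │ │
│x x│x x│     │ │ │ │
├─╴ │ ┌─┴───┐ │ │ │ │
│x x│ │x x x│ │ │ │ │
│ ┌─┴─┘ ┌─╴ │ ╵ │ │ │
│x│x x x│x x│   │ │ │
│ ╵ ┌───┤ ╶─┴───┤ │ │
│x x│   │x x x x│ │ │
│ ╶─┴─╴ ├─────┐ ├─┘ │
│       │     │x│   │
├─────╴ ╵ ┌─╴ │ ╵ ╶─┤
│         │   │x x B│
└─────────┴───┴─────┘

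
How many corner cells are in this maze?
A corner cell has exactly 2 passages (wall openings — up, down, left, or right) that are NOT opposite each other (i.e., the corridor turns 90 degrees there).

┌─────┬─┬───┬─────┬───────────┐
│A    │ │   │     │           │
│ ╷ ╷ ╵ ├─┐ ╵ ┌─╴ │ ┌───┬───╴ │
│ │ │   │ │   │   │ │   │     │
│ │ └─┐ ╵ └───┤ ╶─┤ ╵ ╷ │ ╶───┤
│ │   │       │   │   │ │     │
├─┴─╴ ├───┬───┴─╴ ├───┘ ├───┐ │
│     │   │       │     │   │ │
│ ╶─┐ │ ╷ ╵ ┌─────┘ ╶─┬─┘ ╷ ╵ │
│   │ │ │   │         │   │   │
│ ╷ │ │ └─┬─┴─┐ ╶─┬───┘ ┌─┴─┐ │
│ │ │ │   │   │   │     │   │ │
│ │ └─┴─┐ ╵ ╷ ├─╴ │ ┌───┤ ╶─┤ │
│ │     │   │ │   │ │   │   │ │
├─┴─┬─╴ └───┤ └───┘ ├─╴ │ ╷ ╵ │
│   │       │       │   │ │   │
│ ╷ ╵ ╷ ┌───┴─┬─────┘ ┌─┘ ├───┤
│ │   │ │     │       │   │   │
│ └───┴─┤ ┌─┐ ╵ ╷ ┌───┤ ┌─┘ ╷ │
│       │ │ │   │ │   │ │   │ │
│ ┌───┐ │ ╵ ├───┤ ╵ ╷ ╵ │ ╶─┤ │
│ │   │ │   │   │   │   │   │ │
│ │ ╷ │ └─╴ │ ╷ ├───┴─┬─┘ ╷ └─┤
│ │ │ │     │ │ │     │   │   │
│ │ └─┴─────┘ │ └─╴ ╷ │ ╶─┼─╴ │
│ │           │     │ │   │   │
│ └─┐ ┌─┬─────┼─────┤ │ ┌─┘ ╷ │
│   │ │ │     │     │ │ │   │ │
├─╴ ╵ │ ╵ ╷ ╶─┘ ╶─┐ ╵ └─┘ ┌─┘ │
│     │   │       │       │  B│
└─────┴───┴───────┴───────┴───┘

Counting corner cells (2 non-opposite passages):
Total corners: 118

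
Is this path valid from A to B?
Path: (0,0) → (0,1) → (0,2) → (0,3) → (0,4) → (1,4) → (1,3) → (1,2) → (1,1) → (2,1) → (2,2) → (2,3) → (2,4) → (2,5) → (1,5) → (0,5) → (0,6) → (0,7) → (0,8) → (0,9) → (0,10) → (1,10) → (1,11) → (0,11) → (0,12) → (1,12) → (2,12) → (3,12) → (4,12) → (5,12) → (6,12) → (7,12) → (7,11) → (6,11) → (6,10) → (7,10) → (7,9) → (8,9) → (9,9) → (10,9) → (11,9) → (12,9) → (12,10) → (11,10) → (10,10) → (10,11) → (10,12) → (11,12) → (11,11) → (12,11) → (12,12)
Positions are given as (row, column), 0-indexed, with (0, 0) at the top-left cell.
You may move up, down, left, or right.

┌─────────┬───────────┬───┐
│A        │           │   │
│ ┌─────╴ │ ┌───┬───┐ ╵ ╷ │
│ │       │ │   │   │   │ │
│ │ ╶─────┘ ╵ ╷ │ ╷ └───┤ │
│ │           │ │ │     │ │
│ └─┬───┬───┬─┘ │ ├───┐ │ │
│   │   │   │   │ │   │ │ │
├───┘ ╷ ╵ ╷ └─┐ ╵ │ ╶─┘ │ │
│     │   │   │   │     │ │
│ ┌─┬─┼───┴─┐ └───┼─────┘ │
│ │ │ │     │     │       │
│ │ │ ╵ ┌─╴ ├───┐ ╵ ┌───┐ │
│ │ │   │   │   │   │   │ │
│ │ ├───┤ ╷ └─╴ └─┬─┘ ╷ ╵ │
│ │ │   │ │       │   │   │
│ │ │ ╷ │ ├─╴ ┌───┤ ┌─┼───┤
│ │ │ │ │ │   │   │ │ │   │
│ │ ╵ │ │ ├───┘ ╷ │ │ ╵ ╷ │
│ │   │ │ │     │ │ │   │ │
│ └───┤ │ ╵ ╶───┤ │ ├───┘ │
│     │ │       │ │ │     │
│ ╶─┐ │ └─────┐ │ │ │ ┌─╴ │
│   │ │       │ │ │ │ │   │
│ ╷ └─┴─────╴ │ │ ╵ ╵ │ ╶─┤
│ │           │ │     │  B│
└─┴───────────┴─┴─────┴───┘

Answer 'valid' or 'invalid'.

Checking path validity:
Result: All consecutive moves are passable.

valid

Correct solution:

┌─────────┬───────────┬───┐
│A → → → ↓│↱ → → → → ↓│↱ ↓│
│ ┌─────╴ │ ┌───┬───┐ ╵ ╷ │
│ │↓ ← ← ↲│↑│   │   │↳ ↑│↓│
│ │ ╶─────┘ ╵ ╷ │ ╷ └───┤ │
│ │↳ → → → ↑  │ │ │     │↓│
│ └─┬───┬───┬─┘ │ ├───┐ │ │
│   │   │   │   │ │   │ │↓│
├───┘ ╷ ╵ ╷ └─┐ ╵ │ ╶─┘ │ │
│     │   │   │   │     │↓│
│ ┌─┬─┼───┴─┐ └───┼─────┘ │
│ │ │ │     │     │      ↓│
│ │ │ ╵ ┌─╴ ├───┐ ╵ ┌───┐ │
│ │ │   │   │   │   │↓ ↰│↓│
│ │ ├───┤ ╷ └─╴ └─┬─┘ ╷ ╵ │
│ │ │   │ │       │↓ ↲│↑ ↲│
│ │ │ ╷ │ ├─╴ ┌───┤ ┌─┼───┤
│ │ │ │ │ │   │   │↓│ │   │
│ │ ╵ │ │ ├───┘ ╷ │ │ ╵ ╷ │
│ │   │ │ │     │ │↓│   │ │
│ └───┤ │ ╵ ╶───┤ │ ├───┘ │
│     │ │       │ │↓│↱ → ↓│
│ ╶─┐ │ └─────┐ │ │ │ ┌─╴ │
│   │ │       │ │ │↓│↑│↓ ↲│
│ ╷ └─┴─────╴ │ │ ╵ ╵ │ ╶─┤
│ │           │ │  ↳ ↑│↳ B│
└─┴───────────┴─┴─────┴───┘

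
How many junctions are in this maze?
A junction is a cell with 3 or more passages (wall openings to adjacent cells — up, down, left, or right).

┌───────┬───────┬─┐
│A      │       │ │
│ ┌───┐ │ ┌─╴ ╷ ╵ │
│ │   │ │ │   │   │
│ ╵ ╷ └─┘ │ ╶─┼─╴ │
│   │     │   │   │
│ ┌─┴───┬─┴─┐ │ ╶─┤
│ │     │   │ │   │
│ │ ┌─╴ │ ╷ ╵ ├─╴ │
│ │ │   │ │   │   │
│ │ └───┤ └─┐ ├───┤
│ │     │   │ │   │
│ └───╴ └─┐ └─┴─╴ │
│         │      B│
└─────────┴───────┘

Checking each cell for number of passages:

Junctions found (3+ passages):
  (0, 6): 3 passages
  (1, 8): 3 passages
  (2, 0): 3 passages
  (4, 6): 3 passages
  (6, 3): 3 passages
Total junctions: 5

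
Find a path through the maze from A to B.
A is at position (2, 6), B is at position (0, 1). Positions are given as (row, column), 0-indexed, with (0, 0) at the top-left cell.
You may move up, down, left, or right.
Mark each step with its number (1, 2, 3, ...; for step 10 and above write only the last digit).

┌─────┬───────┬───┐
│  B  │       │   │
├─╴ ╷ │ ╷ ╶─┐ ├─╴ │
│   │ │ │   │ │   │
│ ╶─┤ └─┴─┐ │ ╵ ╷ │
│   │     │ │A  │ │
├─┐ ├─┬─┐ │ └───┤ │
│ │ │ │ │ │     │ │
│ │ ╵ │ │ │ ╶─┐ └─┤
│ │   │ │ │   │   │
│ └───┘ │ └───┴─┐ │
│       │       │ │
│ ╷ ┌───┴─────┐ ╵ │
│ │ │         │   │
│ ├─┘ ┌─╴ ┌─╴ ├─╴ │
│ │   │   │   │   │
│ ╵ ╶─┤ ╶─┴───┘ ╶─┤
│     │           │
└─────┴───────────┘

Finding the shortest path from (2, 6) to (0, 1):
Path length: 27 steps
Directions: up → up → left → left → down → right → down → down → right → right → down → right → down → down → left → up → left → left → left → up → up → up → left → left → up → up → left

Solution:

┌─────┬───────┬───┐
│  B 6│  4 3 2│   │
├─╴ ╷ │ ╷ ╶─┐ ├─╴ │
│   │5│ │5 6│1│   │
│ ╶─┤ └─┴─┐ │ ╵ ╷ │
│   │4 3 2│7│A  │ │
├─┐ ├─┬─┐ │ └───┤ │
│ │ │ │ │1│8 9 0│ │
│ │ ╵ │ │ │ ╶─┐ └─┤
│ │   │ │0│   │1 2│
│ └───┘ │ └───┴─┐ │
│       │9 8 7 6│3│
│ ╷ ┌───┴─────┐ ╵ │
│ │ │         │5 4│
│ ├─┘ ┌─╴ ┌─╴ ├─╴ │
│ │   │   │   │   │
│ ╵ ╶─┤ ╶─┴───┘ ╶─┤
│     │           │
└─────┴───────────┘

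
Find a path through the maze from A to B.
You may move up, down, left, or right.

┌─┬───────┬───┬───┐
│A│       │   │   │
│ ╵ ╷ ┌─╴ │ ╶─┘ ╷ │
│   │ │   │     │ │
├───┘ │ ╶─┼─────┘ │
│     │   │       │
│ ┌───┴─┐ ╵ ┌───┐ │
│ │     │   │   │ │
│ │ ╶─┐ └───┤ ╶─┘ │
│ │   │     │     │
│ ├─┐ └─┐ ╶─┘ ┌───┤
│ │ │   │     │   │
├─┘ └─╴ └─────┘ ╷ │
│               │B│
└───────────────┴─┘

Finding the shortest path through the maze:
Path length: 40 steps
Directions: down → right → up → right → right → right → down → left → down → right → down → right → up → right → right → right → down → down → left → left → down → left → left → up → left → up → left → left → down → right → down → right → down → right → right → right → right → up → right → down

Solution:

┌─┬───────┬───┬───┐
│A│↱ → → ↓│   │   │
│ ╵ ╷ ┌─╴ │ ╶─┘ ╷ │
│↳ ↑│ │↓ ↲│     │ │
├───┘ │ ╶─┼─────┘ │
│     │↳ ↓│↱ → → ↓│
│ ┌───┴─┐ ╵ ┌───┐ │
│ │↓ ← ↰│↳ ↑│   │↓│
│ │ ╶─┐ └───┤ ╶─┘ │
│ │↳ ↓│↑ ↰  │↓ ← ↲│
│ ├─┐ └─┐ ╶─┘ ┌───┤
│ │ │↳ ↓│↑ ← ↲│↱ ↓│
├─┘ └─╴ └─────┘ ╷ │
│      ↳ → → → ↑│B│
└───────────────┴─┘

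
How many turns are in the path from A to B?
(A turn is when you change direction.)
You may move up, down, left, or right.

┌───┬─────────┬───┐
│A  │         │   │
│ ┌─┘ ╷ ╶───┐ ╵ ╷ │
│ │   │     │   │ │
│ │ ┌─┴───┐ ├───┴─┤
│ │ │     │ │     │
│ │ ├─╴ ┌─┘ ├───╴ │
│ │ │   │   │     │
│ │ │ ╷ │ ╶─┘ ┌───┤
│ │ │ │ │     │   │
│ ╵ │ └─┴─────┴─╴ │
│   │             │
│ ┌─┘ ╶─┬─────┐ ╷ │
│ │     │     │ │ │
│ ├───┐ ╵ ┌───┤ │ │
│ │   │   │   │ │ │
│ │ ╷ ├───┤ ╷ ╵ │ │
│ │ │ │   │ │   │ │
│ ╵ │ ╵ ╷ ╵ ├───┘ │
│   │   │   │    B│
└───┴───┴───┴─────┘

Directions: down, down, down, down, down, down, down, down, down, right, up, up, right, down, down, right, up, right, down, right, up, up, right, down, right, up, up, up, right, down, down, down, down
Number of turns: 16

Solution:

┌───┬─────────┬───┐
│A  │         │   │
│ ┌─┘ ╷ ╶───┐ ╵ ╷ │
│↓│   │     │   │ │
│ │ ┌─┴───┐ ├───┴─┤
│↓│ │     │ │     │
│ │ ├─╴ ┌─┘ ├───╴ │
│↓│ │   │   │     │
│ │ │ ╷ │ ╶─┘ ┌───┤
│↓│ │ │ │     │   │
│ ╵ │ └─┴─────┴─╴ │
│↓  │          ↱ ↓│
│ ┌─┘ ╶─┬─────┐ ╷ │
│↓│     │     │↑│↓│
│ ├───┐ ╵ ┌───┤ │ │
│↓│↱ ↓│   │↱ ↓│↑│↓│
│ │ ╷ ├───┤ ╷ ╵ │ │
│↓│↑│↓│↱ ↓│↑│↳ ↑│↓│
│ ╵ │ ╵ ╷ ╵ ├───┘ │
│↳ ↑│↳ ↑│↳ ↑│    B│
└───┴───┴───┴─────┘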